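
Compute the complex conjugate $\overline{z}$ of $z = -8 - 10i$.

If z = a + bi, then conjugate(z) = a - bi
conjugate(-8 - 10i) = -8 + 10i


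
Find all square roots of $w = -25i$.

|w| = 25, arg(w) = 270°
Root modulus = 25^(1/2) = 5
Root arguments: θ_k = (270° + 360°k)/2 for k = 0, 1, ..., 1
Roots: -5*sqrt(2)/2 + (5*sqrt(2)/2)i, 5*sqrt(2)/2 - (5*sqrt(2)/2)i


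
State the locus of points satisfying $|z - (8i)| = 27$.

|z - z0| = r describes a circle centered at z0 with radius r
Here z0 = 8i and r = 27
Locus: Circle centered at (0, 8) with radius 27


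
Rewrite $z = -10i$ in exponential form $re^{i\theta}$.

r = |z| = sqrt((0)^2 + (-10)^2) = sqrt(0 + 100) = sqrt(100) = 10
a = 0 and b < 0, so z lies on the negative imaginary axis: θ = -90° = -π/2
z = 10e^(-i*π/2)


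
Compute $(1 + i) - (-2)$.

(1 - (-2)) + (1 - 0)i = 3 + i


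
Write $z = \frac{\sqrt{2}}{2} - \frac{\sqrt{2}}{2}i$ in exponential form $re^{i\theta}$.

r = |z| = sqrt((sqrt(2)/2)^2 + (-sqrt(2)/2)^2) = sqrt(1/2 + 1/2) = sqrt(1) = 1
θ = arctan(b/a) = arctan(-0.7071/0.7071) (quadrant-adjusted) = -45° = -π/4
z = 1e^(-i*π/4)


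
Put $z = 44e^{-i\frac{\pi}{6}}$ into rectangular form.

a = r cos θ = 44 * sqrt(3)/2 = 22*sqrt(3)
b = r sin θ = 44 * -1/2 = -22
z = 22*sqrt(3) - 22i


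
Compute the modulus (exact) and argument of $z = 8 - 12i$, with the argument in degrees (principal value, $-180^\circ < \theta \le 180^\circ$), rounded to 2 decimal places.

|z| = sqrt(8^2 + (-12)^2) = sqrt(208)
arg(z) = arctan(b/a) = arctan(-12/8) (quadrant-adjusted) = -56.31°


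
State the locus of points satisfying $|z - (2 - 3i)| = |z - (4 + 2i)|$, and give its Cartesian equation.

|z - z1| = |z - z2| means z is equidistant from z1 and z2,
i.e. the perpendicular bisector of the segment from (2, -3) to (4, 2) (midpoint (3, -1/2)).
With z = x + yi, square both sides:
(x - 2)^2 + (y - (-3))^2 = (x - 4)^2 + (y - 2)^2
The x^2 and y^2 terms cancel: 4x + 10y = 20 - 13 = 7
Simplify: 4x + 10y = 7
Locus: Perpendicular bisector of the segment from (2, -3) to (4, 2): the line 4x + 10y = 7


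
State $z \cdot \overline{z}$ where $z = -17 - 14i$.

z * conjugate(z) = |z|^2 = a^2 + b^2
= (-17)^2 + (-14)^2 = 485


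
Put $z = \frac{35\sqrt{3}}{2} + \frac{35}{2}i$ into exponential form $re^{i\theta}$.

r = |z| = sqrt((35*sqrt(3)/2)^2 + (35/2)^2) = sqrt(3675/4 + 1225/4) = sqrt(1225) = 35
θ = arctan(b/a) = arctan(17.5/30.3109) (quadrant-adjusted) = 30° = π/6
z = 35e^(i*π/6)


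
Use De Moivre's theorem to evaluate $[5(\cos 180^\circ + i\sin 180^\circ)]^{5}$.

By De Moivre: z^n = r^n(cos(nθ) + i sin(nθ))
= 5^5(cos(5*180°) + i sin(5*180°))
= 3125(cos 180° + i sin 180°)
= -3125


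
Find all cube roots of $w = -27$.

|w| = 27, arg(w) = 180°
Root modulus = 27^(1/3) = 3
Root arguments: θ_k = (180° + 360°k)/3 for k = 0, 1, ..., 2
Roots: 3/2 + (3*sqrt(3)/2)i, -3, 3/2 - (3*sqrt(3)/2)i


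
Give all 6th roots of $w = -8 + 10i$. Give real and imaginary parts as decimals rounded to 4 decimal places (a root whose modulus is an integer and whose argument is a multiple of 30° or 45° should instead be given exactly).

|w| = sqrt(164) ≈ 12.806248, arg(w) ≈ 128.659808°
Root modulus = sqrt(164)^(1/6) ≈ 1.529573
Root arguments: θ_k = (arg(w) + 360°k)/6 for k = 0, 1, ..., 5
Compute each root as (root modulus)(cos θ_k + i sin θ_k) using full-precision intermediates, then round to 4 decimal places.
Roots: 1.4237 + 0.5592i, 0.2276 + 1.5125i, -1.1961 + 0.9534i, -1.4237 - 0.5592i, -0.2276 - 1.5125i, 1.1961 - 0.9534i


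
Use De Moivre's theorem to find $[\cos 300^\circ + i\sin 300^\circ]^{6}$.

By De Moivre: z^n = r^n(cos(nθ) + i sin(nθ))
= 1^6(cos(6*300°) + i sin(6*300°))
= 1(cos 0° + i sin 0°)
= 1


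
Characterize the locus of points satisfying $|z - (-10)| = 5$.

|z - z0| = r describes a circle centered at z0 with radius r
Here z0 = -10 and r = 5
Locus: Circle centered at (-10, 0) with radius 5


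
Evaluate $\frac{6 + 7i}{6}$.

Divisor is real, so divide each part by 6:
= 1 + (7/6)i


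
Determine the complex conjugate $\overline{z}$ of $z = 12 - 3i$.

If z = a + bi, then conjugate(z) = a - bi
conjugate(12 - 3i) = 12 + 3i


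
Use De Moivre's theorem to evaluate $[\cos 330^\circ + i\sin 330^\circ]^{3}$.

By De Moivre: z^n = r^n(cos(nθ) + i sin(nθ))
= 1^3(cos(3*330°) + i sin(3*330°))
= 1(cos 270° + i sin 270°)
= -i


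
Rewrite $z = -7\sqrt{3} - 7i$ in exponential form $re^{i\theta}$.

r = |z| = sqrt((-7*sqrt(3))^2 + (-7)^2) = sqrt(147 + 49) = sqrt(196) = 14
θ = arctan(b/a) = arctan(-7/-12.1244) (quadrant-adjusted) = -150° = -5π/6
z = 14e^(-i*5π/6)


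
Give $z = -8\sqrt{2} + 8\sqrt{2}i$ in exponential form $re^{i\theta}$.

r = |z| = sqrt((-8*sqrt(2))^2 + (8*sqrt(2))^2) = sqrt(128 + 128) = sqrt(256) = 16
θ = arctan(b/a) = arctan(11.3137/-11.3137) (quadrant-adjusted) = 135° = 3π/4
z = 16e^(i*3π/4)


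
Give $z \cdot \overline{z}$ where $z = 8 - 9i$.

z * conjugate(z) = |z|^2 = a^2 + b^2
= 8^2 + (-9)^2 = 145


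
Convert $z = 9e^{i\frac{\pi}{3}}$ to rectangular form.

a = r cos θ = 9 * 1/2 = 9/2
b = r sin θ = 9 * sqrt(3)/2 = 9*sqrt(3)/2
z = 9/2 + (9*sqrt(3)/2)i


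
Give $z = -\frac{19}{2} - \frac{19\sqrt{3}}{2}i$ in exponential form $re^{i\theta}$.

r = |z| = sqrt((-19/2)^2 + (-19*sqrt(3)/2)^2) = sqrt(361/4 + 1083/4) = sqrt(361) = 19
θ = arctan(b/a) = arctan(-16.4545/-9.5) (quadrant-adjusted) = -120° = -2π/3
z = 19e^(-i*2π/3)


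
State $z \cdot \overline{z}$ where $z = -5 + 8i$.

z * conjugate(z) = |z|^2 = a^2 + b^2
= (-5)^2 + 8^2 = 89


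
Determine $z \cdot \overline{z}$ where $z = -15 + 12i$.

z * conjugate(z) = |z|^2 = a^2 + b^2
= (-15)^2 + 12^2 = 369


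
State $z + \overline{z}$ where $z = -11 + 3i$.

z + conjugate(z) = (a + bi) + (a - bi) = 2a
= 2 * (-11) = -22


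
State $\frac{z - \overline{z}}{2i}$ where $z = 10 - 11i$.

z - conjugate(z) = 2bi
(z - conjugate(z))/(2i) = 2bi/(2i) = b = -11


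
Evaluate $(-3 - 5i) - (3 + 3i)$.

(-3 - 3) + (-5 - 3)i = -6 - 8i


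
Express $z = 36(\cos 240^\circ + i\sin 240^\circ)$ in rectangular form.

a = r cos θ = 36 * -1/2 = -18
b = r sin θ = 36 * -sqrt(3)/2 = -18*sqrt(3)
z = -18 - 18*sqrt(3)i


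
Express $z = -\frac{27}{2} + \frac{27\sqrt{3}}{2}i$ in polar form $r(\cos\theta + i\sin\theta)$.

r = |z| = sqrt(a^2 + b^2) = sqrt((-27/2)^2 + (27*sqrt(3)/2)^2) = sqrt(729/4 + 2187/4) = sqrt(729) = 27
θ = arctan(b/a) = arctan(23.3827/-13.5) (quadrant-adjusted) = 120°
z = 27(cos 120° + i sin 120°)


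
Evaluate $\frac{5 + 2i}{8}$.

Divisor is real, so divide each part by 8:
= 5/8 + (1/4)i


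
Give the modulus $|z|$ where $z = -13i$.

|z| = sqrt(a^2 + b^2) = sqrt(0^2 + (-13)^2) = sqrt(169) = 13


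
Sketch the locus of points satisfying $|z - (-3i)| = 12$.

|z - z0| = r describes a circle centered at z0 with radius r
Here z0 = -3i and r = 12
Locus: Circle centered at (0, -3) with radius 12


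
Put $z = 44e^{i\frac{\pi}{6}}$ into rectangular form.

a = r cos θ = 44 * sqrt(3)/2 = 22*sqrt(3)
b = r sin θ = 44 * 1/2 = 22
z = 22*sqrt(3) + 22i


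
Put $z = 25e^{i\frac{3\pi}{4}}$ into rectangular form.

a = r cos θ = 25 * -sqrt(2)/2 = -25*sqrt(2)/2
b = r sin θ = 25 * sqrt(2)/2 = 25*sqrt(2)/2
z = -25*sqrt(2)/2 + (25*sqrt(2)/2)i


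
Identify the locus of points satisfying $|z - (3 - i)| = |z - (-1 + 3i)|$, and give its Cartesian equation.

|z - z1| = |z - z2| means z is equidistant from z1 and z2,
i.e. the perpendicular bisector of the segment from (3, -1) to (-1, 3) (midpoint (1, 1)).
With z = x + yi, square both sides:
(x - 3)^2 + (y - (-1))^2 = (x - (-1))^2 + (y - 3)^2
The x^2 and y^2 terms cancel: -8x + 8y = 10 - 10 = 0
Simplify: x - y = 0
Locus: Perpendicular bisector of the segment from (3, -1) to (-1, 3): the line x - y = 0


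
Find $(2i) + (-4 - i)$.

(0 + (-4)) + (2 + (-1))i = -4 + i


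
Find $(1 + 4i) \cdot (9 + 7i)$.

(a1*a2 - b1*b2) + (a1*b2 + b1*a2)i
= (9 - 28) + (7 + 36)i
= -19 + 43i


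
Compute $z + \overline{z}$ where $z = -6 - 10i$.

z + conjugate(z) = (a + bi) + (a - bi) = 2a
= 2 * (-6) = -12


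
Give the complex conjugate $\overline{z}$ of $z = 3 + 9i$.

If z = a + bi, then conjugate(z) = a - bi
conjugate(3 + 9i) = 3 - 9i


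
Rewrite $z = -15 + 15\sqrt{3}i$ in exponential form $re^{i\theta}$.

r = |z| = sqrt((-15)^2 + (15*sqrt(3))^2) = sqrt(225 + 675) = sqrt(900) = 30
θ = arctan(b/a) = arctan(25.9808/-15) (quadrant-adjusted) = 120° = 2π/3
z = 30e^(i*2π/3)


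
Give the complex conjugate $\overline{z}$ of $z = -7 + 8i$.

If z = a + bi, then conjugate(z) = a - bi
conjugate(-7 + 8i) = -7 - 8i


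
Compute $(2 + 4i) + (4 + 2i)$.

(2 + 4) + (4 + 2)i = 6 + 6i


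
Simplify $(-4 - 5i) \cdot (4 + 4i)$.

(a1*a2 - b1*b2) + (a1*b2 + b1*a2)i
= (-16 - (-20)) + (-16 + (-20))i
= 4 - 36i


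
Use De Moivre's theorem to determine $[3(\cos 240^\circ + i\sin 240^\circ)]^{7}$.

By De Moivre: z^n = r^n(cos(nθ) + i sin(nθ))
= 3^7(cos(7*240°) + i sin(7*240°))
= 2187(cos 240° + i sin 240°)
= -2187/2 - (2187*sqrt(3)/2)i


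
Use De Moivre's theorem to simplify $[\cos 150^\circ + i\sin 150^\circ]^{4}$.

By De Moivre: z^n = r^n(cos(nθ) + i sin(nθ))
= 1^4(cos(4*150°) + i sin(4*150°))
= 1(cos 240° + i sin 240°)
= -1/2 - (sqrt(3)/2)i


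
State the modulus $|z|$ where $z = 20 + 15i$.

|z| = sqrt(a^2 + b^2) = sqrt(20^2 + 15^2) = sqrt(625) = 25


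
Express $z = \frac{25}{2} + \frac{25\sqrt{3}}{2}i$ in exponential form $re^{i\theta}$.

r = |z| = sqrt((25/2)^2 + (25*sqrt(3)/2)^2) = sqrt(625/4 + 1875/4) = sqrt(625) = 25
θ = arctan(b/a) = arctan(21.6506/12.5) (quadrant-adjusted) = 60° = π/3
z = 25e^(i*π/3)


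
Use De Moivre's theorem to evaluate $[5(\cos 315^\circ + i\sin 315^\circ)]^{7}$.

By De Moivre: z^n = r^n(cos(nθ) + i sin(nθ))
= 5^7(cos(7*315°) + i sin(7*315°))
= 78125(cos 45° + i sin 45°)
= 78125*sqrt(2)/2 + (78125*sqrt(2)/2)i


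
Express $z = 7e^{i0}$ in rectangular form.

a = r cos θ = 7 * 1 = 7
b = r sin θ = 7 * 0 = 0
z = 7


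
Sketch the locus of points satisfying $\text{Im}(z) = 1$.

Im(z) = y where z = x + yi; the equation y = 1 is satisfied by all points with that y-coordinate
Locus: Horizontal line y = 1


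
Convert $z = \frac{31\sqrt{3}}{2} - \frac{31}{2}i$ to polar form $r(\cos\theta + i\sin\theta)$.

r = |z| = sqrt(a^2 + b^2) = sqrt((31*sqrt(3)/2)^2 + (-31/2)^2) = sqrt(2883/4 + 961/4) = sqrt(961) = 31
θ = arctan(b/a) = arctan(-15.5/26.8468) (quadrant-adjusted) = 330°
z = 31(cos 330° + i sin 330°)


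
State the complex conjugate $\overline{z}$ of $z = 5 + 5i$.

If z = a + bi, then conjugate(z) = a - bi
conjugate(5 + 5i) = 5 - 5i


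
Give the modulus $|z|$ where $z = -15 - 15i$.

|z| = sqrt(a^2 + b^2) = sqrt((-15)^2 + (-15)^2) = sqrt(450) = sqrt(450)


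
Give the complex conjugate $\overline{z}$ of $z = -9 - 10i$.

If z = a + bi, then conjugate(z) = a - bi
conjugate(-9 - 10i) = -9 + 10i


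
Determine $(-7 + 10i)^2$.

(a + bi)^2 = a^2 - b^2 + 2abi
= (-7)^2 - 10^2 + 2*(-7)*10i
= -51 - 140i


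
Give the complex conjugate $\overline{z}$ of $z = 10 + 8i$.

If z = a + bi, then conjugate(z) = a - bi
conjugate(10 + 8i) = 10 - 8i


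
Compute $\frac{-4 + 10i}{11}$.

Divisor is real, so divide each part by 11:
= -4/11 + (10/11)i


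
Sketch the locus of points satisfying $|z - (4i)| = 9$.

|z - z0| = r describes a circle centered at z0 with radius r
Here z0 = 4i and r = 9
Locus: Circle centered at (0, 4) with radius 9


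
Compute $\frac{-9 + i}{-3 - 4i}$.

Multiply numerator and denominator by conjugate (-3 + 4i):
= (-9 + i)(-3 + 4i) / ((-3)^2 + (-4)^2)
= (23 - 39i) / 25
= 23/25 - (39/25)i


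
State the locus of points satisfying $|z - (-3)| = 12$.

|z - z0| = r describes a circle centered at z0 with radius r
Here z0 = -3 and r = 12
Locus: Circle centered at (-3, 0) with radius 12


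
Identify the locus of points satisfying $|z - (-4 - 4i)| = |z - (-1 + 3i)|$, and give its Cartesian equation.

|z - z1| = |z - z2| means z is equidistant from z1 and z2,
i.e. the perpendicular bisector of the segment from (-4, -4) to (-1, 3) (midpoint (-5/2, -1/2)).
With z = x + yi, square both sides:
(x - (-4))^2 + (y - (-4))^2 = (x - (-1))^2 + (y - 3)^2
The x^2 and y^2 terms cancel: 6x + 14y = 10 - 32 = -22
Simplify: 3x + 7y = -11
Locus: Perpendicular bisector of the segment from (-4, -4) to (-1, 3): the line 3x + 7y = -11


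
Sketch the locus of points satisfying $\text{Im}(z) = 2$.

Im(z) = y where z = x + yi; the equation y = 2 is satisfied by all points with that y-coordinate
Locus: Horizontal line y = 2


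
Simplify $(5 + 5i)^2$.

(a + bi)^2 = a^2 - b^2 + 2abi
= 5^2 - 5^2 + 2*5*5i
= 50i


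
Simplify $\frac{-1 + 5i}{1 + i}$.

Multiply numerator and denominator by conjugate (1 - i):
= (-1 + 5i)(1 - i) / (1^2 + 1^2)
= (4 + 6i) / 2
= 2 + 3i


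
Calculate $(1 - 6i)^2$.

(a + bi)^2 = a^2 - b^2 + 2abi
= 1^2 - (-6)^2 + 2*1*(-6)i
= -35 - 12i


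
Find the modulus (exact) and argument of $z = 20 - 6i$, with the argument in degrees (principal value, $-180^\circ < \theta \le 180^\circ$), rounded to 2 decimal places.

|z| = sqrt(20^2 + (-6)^2) = sqrt(436)
arg(z) = arctan(b/a) = arctan(-6/20) (quadrant-adjusted) = -16.70°


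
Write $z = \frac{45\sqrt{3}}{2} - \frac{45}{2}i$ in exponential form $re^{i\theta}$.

r = |z| = sqrt((45*sqrt(3)/2)^2 + (-45/2)^2) = sqrt(6075/4 + 2025/4) = sqrt(2025) = 45
θ = arctan(b/a) = arctan(-22.5/38.9711) (quadrant-adjusted) = -30° = -π/6
z = 45e^(-i*π/6)


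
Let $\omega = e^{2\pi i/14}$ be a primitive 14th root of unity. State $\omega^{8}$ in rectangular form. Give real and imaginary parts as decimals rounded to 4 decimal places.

ω^8 = e^(2πi·8/14) = e^(i·8π/7)
= cos(8π/7) + i sin(8π/7)
= -0.9010 - 0.4339i


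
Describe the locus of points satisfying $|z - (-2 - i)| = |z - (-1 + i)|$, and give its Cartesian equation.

|z - z1| = |z - z2| means z is equidistant from z1 and z2,
i.e. the perpendicular bisector of the segment from (-2, -1) to (-1, 1) (midpoint (-3/2, 0)).
With z = x + yi, square both sides:
(x - (-2))^2 + (y - (-1))^2 = (x - (-1))^2 + (y - 1)^2
The x^2 and y^2 terms cancel: 2x + 4y = 2 - 5 = -3
Simplify: 2x + 4y = -3
Locus: Perpendicular bisector of the segment from (-2, -1) to (-1, 1): the line 2x + 4y = -3


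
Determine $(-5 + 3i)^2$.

(a + bi)^2 = a^2 - b^2 + 2abi
= (-5)^2 - 3^2 + 2*(-5)*3i
= 16 - 30i


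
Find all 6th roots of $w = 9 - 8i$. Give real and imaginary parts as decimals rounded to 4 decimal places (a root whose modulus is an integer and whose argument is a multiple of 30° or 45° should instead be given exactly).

|w| = sqrt(145) ≈ 12.041595, arg(w) ≈ 318.366461°
Root modulus = sqrt(145)^(1/6) ≈ 1.513959
Root arguments: θ_k = (arg(w) + 360°k)/6 for k = 0, 1, ..., 5
Compute each root as (root modulus)(cos θ_k + i sin θ_k) using full-precision intermediates, then round to 4 decimal places.
Roots: 0.9098 + 1.2101i, -0.5930 + 1.3930i, -1.5029 + 0.1829i, -0.9098 - 1.2101i, 0.5930 - 1.3930i, 1.5029 - 0.1829i


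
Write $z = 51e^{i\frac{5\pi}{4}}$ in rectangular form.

a = r cos θ = 51 * -sqrt(2)/2 = -51*sqrt(2)/2
b = r sin θ = 51 * -sqrt(2)/2 = -51*sqrt(2)/2
z = -51*sqrt(2)/2 - (51*sqrt(2)/2)i


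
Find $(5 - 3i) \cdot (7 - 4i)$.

(a1*a2 - b1*b2) + (a1*b2 + b1*a2)i
= (35 - 12) + (-20 + (-21))i
= 23 - 41i


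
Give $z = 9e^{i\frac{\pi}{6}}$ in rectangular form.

a = r cos θ = 9 * sqrt(3)/2 = 9*sqrt(3)/2
b = r sin θ = 9 * 1/2 = 9/2
z = 9*sqrt(3)/2 + (9/2)i


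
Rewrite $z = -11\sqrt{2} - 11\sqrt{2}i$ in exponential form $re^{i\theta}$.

r = |z| = sqrt((-11*sqrt(2))^2 + (-11*sqrt(2))^2) = sqrt(242 + 242) = sqrt(484) = 22
θ = arctan(b/a) = arctan(-15.5563/-15.5563) (quadrant-adjusted) = -135° = -3π/4
z = 22e^(-i*3π/4)


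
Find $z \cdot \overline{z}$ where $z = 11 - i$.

z * conjugate(z) = |z|^2 = a^2 + b^2
= 11^2 + (-1)^2 = 122


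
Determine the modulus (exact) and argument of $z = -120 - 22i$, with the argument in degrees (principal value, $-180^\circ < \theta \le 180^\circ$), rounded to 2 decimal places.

|z| = sqrt((-120)^2 + (-22)^2) = 122
arg(z) = arctan(b/a) = arctan(-22/-120) (quadrant-adjusted) = -169.61°


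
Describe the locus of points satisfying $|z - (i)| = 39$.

|z - z0| = r describes a circle centered at z0 with radius r
Here z0 = i and r = 39
Locus: Circle centered at (0, 1) with radius 39


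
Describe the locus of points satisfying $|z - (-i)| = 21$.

|z - z0| = r describes a circle centered at z0 with radius r
Here z0 = -i and r = 21
Locus: Circle centered at (0, -1) with radius 21


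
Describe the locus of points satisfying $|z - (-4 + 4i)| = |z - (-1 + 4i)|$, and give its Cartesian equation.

|z - z1| = |z - z2| means z is equidistant from z1 and z2,
i.e. the perpendicular bisector of the segment from (-4, 4) to (-1, 4) (midpoint (-5/2, 4)).
With z = x + yi, square both sides:
(x - (-4))^2 + (y - 4)^2 = (x - (-1))^2 + (y - 4)^2
The x^2 and y^2 terms cancel: 6x + 0y = 17 - 32 = -15
Simplify: x = -5/2
Locus: Perpendicular bisector of the segment from (-4, 4) to (-1, 4): the line x = -5/2


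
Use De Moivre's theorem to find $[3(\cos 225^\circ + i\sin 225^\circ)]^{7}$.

By De Moivre: z^n = r^n(cos(nθ) + i sin(nθ))
= 3^7(cos(7*225°) + i sin(7*225°))
= 2187(cos 135° + i sin 135°)
= -2187*sqrt(2)/2 + (2187*sqrt(2)/2)i


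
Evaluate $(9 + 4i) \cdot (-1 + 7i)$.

(a1*a2 - b1*b2) + (a1*b2 + b1*a2)i
= (-9 - 28) + (63 + (-4))i
= -37 + 59i


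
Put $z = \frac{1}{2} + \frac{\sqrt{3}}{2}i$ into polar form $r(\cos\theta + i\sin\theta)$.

r = |z| = sqrt(a^2 + b^2) = sqrt((1/2)^2 + (sqrt(3)/2)^2) = sqrt(1/4 + 3/4) = sqrt(1) = 1
θ = arctan(b/a) = arctan(0.866/0.5) (quadrant-adjusted) = 60°
z = 1(cos 60° + i sin 60°)


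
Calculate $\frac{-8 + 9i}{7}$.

Divisor is real, so divide each part by 7:
= -8/7 + (9/7)i


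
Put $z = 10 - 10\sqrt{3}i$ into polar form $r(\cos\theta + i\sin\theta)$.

r = |z| = sqrt(a^2 + b^2) = sqrt((10)^2 + (-10*sqrt(3))^2) = sqrt(100 + 300) = sqrt(400) = 20
θ = arctan(b/a) = arctan(-17.3205/10) (quadrant-adjusted) = 300°
z = 20(cos 300° + i sin 300°)


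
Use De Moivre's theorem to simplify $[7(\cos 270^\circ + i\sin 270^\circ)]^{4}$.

By De Moivre: z^n = r^n(cos(nθ) + i sin(nθ))
= 7^4(cos(4*270°) + i sin(4*270°))
= 2401(cos 0° + i sin 0°)
= 2401


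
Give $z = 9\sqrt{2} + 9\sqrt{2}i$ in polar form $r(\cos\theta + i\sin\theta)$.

r = |z| = sqrt(a^2 + b^2) = sqrt((9*sqrt(2))^2 + (9*sqrt(2))^2) = sqrt(162 + 162) = sqrt(324) = 18
θ = arctan(b/a) = arctan(12.7279/12.7279) (quadrant-adjusted) = 45°
z = 18(cos 45° + i sin 45°)


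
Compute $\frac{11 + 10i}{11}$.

Divisor is real, so divide each part by 11:
= 1 + (10/11)i


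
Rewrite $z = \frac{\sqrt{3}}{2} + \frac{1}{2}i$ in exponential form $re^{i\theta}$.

r = |z| = sqrt((sqrt(3)/2)^2 + (1/2)^2) = sqrt(3/4 + 1/4) = sqrt(1) = 1
θ = arctan(b/a) = arctan(0.5/0.866) (quadrant-adjusted) = 30° = π/6
z = 1e^(i*π/6)


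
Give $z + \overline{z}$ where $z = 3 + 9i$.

z + conjugate(z) = (a + bi) + (a - bi) = 2a
= 2 * 3 = 6


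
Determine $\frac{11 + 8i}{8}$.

Divisor is real, so divide each part by 8:
= 11/8 + i


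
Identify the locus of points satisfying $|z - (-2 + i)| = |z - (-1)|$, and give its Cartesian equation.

|z - z1| = |z - z2| means z is equidistant from z1 and z2,
i.e. the perpendicular bisector of the segment from (-2, 1) to (-1, 0) (midpoint (-3/2, 1/2)).
With z = x + yi, square both sides:
(x - (-2))^2 + (y - 1)^2 = (x - (-1))^2 + (y - 0)^2
The x^2 and y^2 terms cancel: 2x + (-2)y = 1 - 5 = -4
Simplify: x - y = -2
Locus: Perpendicular bisector of the segment from (-2, 1) to (-1, 0): the line x - y = -2


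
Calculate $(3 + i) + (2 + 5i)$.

(3 + 2) + (1 + 5)i = 5 + 6i


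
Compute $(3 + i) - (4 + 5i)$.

(3 - 4) + (1 - 5)i = -1 - 4i


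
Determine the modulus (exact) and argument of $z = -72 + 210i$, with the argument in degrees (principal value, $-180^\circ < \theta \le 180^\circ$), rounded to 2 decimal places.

|z| = sqrt((-72)^2 + 210^2) = 222
arg(z) = arctan(b/a) = arctan(210/-72) (quadrant-adjusted) = 108.92°


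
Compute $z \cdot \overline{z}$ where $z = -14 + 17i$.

z * conjugate(z) = |z|^2 = a^2 + b^2
= (-14)^2 + 17^2 = 485


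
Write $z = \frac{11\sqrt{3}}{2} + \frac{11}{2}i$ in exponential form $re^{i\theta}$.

r = |z| = sqrt((11*sqrt(3)/2)^2 + (11/2)^2) = sqrt(363/4 + 121/4) = sqrt(121) = 11
θ = arctan(b/a) = arctan(5.5/9.5263) (quadrant-adjusted) = 30° = π/6
z = 11e^(i*π/6)


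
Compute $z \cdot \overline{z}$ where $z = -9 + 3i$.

z * conjugate(z) = |z|^2 = a^2 + b^2
= (-9)^2 + 3^2 = 90


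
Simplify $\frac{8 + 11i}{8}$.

Divisor is real, so divide each part by 8:
= 1 + (11/8)i


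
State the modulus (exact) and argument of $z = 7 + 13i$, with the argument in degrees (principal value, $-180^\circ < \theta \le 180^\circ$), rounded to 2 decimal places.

|z| = sqrt(7^2 + 13^2) = sqrt(218)
arg(z) = arctan(b/a) = arctan(13/7) (quadrant-adjusted) = 61.70°


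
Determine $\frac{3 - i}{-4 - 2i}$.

Multiply numerator and denominator by conjugate (-4 + 2i):
= (3 - i)(-4 + 2i) / ((-4)^2 + (-2)^2)
= (-10 + 10i) / 20
Divide through by 10: (-1 + i) / 2
= -1/2 + (1/2)i


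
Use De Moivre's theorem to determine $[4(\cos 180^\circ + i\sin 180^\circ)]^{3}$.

By De Moivre: z^n = r^n(cos(nθ) + i sin(nθ))
= 4^3(cos(3*180°) + i sin(3*180°))
= 64(cos 180° + i sin 180°)
= -64


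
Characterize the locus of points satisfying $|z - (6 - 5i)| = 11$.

|z - z0| = r describes a circle centered at z0 with radius r
Here z0 = 6 - 5i and r = 11
Locus: Circle centered at (6, -5) with radius 11


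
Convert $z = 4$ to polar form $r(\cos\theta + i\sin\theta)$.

r = |z| = sqrt(a^2 + b^2) = sqrt((4)^2 + (0)^2) = sqrt(16 + 0) = sqrt(16) = 4
b = 0 and a > 0, so z lies on the positive real axis: θ = 0°
z = 4(cos 0° + i sin 0°)


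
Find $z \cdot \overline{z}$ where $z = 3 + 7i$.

z * conjugate(z) = |z|^2 = a^2 + b^2
= 3^2 + 7^2 = 58


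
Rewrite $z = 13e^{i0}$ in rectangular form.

a = r cos θ = 13 * 1 = 13
b = r sin θ = 13 * 0 = 0
z = 13


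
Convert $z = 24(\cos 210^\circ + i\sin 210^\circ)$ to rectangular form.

a = r cos θ = 24 * -sqrt(3)/2 = -12*sqrt(3)
b = r sin θ = 24 * -1/2 = -12
z = -12*sqrt(3) - 12i


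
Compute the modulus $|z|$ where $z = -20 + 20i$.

|z| = sqrt(a^2 + b^2) = sqrt((-20)^2 + 20^2) = sqrt(800) = sqrt(800)


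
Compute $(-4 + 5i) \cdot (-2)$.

(a1*a2 - b1*b2) + (a1*b2 + b1*a2)i
= (8 - 0) + (0 + (-10))i
= 8 - 10i


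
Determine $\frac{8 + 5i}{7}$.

Divisor is real, so divide each part by 7:
= 8/7 + (5/7)i


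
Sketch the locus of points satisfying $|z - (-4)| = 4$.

|z - z0| = r describes a circle centered at z0 with radius r
Here z0 = -4 and r = 4
Locus: Circle centered at (-4, 0) with radius 4


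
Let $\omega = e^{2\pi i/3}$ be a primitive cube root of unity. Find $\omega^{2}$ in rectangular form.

ω^2 = e^(2πi·2/3) = e^(i·4π/3)
= cos(4π/3) + i sin(4π/3)
= -1/2 - (sqrt(3)/2)i


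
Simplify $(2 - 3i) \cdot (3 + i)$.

(a1*a2 - b1*b2) + (a1*b2 + b1*a2)i
= (6 - (-3)) + (2 + (-9))i
= 9 - 7i


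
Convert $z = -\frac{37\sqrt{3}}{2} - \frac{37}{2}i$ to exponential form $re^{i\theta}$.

r = |z| = sqrt((-37*sqrt(3)/2)^2 + (-37/2)^2) = sqrt(4107/4 + 1369/4) = sqrt(1369) = 37
θ = arctan(b/a) = arctan(-18.5/-32.0429) (quadrant-adjusted) = 210° = 7π/6
z = 37e^(i*7π/6)


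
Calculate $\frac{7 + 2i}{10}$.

Divisor is real, so divide each part by 10:
= 7/10 + (1/5)i


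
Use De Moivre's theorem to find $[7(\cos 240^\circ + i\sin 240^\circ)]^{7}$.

By De Moivre: z^n = r^n(cos(nθ) + i sin(nθ))
= 7^7(cos(7*240°) + i sin(7*240°))
= 823543(cos 240° + i sin 240°)
= -823543/2 - (823543*sqrt(3)/2)i


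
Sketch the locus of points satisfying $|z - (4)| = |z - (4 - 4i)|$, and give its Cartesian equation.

|z - z1| = |z - z2| means z is equidistant from z1 and z2,
i.e. the perpendicular bisector of the segment from (4, 0) to (4, -4) (midpoint (4, -2)).
With z = x + yi, square both sides:
(x - 4)^2 + (y - 0)^2 = (x - 4)^2 + (y - (-4))^2
The x^2 and y^2 terms cancel: 0x + (-8)y = 32 - 16 = 16
Simplify: y = -2
Locus: Perpendicular bisector of the segment from (4, 0) to (4, -4): the line y = -2


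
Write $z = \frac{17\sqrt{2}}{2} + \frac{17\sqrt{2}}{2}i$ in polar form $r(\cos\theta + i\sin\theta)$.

r = |z| = sqrt(a^2 + b^2) = sqrt((17*sqrt(2)/2)^2 + (17*sqrt(2)/2)^2) = sqrt(289/2 + 289/2) = sqrt(289) = 17
θ = arctan(b/a) = arctan(12.0208/12.0208) (quadrant-adjusted) = 45°
z = 17(cos 45° + i sin 45°)


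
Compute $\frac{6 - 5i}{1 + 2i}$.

Multiply numerator and denominator by conjugate (1 - 2i):
= (6 - 5i)(1 - 2i) / (1^2 + 2^2)
= (-4 - 17i) / 5
= -4/5 - (17/5)i


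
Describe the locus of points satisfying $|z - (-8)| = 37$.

|z - z0| = r describes a circle centered at z0 with radius r
Here z0 = -8 and r = 37
Locus: Circle centered at (-8, 0) with radius 37


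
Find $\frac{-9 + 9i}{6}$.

Divisor is real, so divide each part by 6:
= -3/2 + (3/2)i


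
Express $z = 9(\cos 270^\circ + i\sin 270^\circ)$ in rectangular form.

a = r cos θ = 9 * 0 = 0
b = r sin θ = 9 * -1 = -9
z = -9i


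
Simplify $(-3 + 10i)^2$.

(a + bi)^2 = a^2 - b^2 + 2abi
= (-3)^2 - 10^2 + 2*(-3)*10i
= -91 - 60i


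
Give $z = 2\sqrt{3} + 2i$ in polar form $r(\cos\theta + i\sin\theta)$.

r = |z| = sqrt(a^2 + b^2) = sqrt((2*sqrt(3))^2 + (2)^2) = sqrt(12 + 4) = sqrt(16) = 4
θ = arctan(b/a) = arctan(2/3.4641) (quadrant-adjusted) = 30°
z = 4(cos 30° + i sin 30°)


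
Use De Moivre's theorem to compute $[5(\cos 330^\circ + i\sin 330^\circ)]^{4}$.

By De Moivre: z^n = r^n(cos(nθ) + i sin(nθ))
= 5^4(cos(4*330°) + i sin(4*330°))
= 625(cos 240° + i sin 240°)
= -625/2 - (625*sqrt(3)/2)i


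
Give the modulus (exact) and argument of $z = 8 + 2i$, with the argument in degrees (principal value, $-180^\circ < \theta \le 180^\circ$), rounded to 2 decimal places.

|z| = sqrt(8^2 + 2^2) = sqrt(68)
arg(z) = arctan(b/a) = arctan(2/8) (quadrant-adjusted) = 14.04°


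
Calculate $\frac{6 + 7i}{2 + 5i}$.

Multiply numerator and denominator by conjugate (2 - 5i):
= (6 + 7i)(2 - 5i) / (2^2 + 5^2)
= (47 - 16i) / 29
= 47/29 - (16/29)i


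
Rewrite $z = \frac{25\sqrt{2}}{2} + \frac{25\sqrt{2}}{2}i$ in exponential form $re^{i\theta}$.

r = |z| = sqrt((25*sqrt(2)/2)^2 + (25*sqrt(2)/2)^2) = sqrt(625/2 + 625/2) = sqrt(625) = 25
θ = arctan(b/a) = arctan(17.6777/17.6777) (quadrant-adjusted) = 45° = π/4
z = 25e^(i*π/4)


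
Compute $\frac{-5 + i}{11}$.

Divisor is real, so divide each part by 11:
= -5/11 + (1/11)i


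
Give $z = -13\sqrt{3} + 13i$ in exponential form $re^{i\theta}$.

r = |z| = sqrt((-13*sqrt(3))^2 + (13)^2) = sqrt(507 + 169) = sqrt(676) = 26
θ = arctan(b/a) = arctan(13/-22.5167) (quadrant-adjusted) = 150° = 5π/6
z = 26e^(i*5π/6)


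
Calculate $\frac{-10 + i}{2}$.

Divisor is real, so divide each part by 2:
= -5 + (1/2)i


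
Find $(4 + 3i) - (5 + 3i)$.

(4 - 5) + (3 - 3)i = -1


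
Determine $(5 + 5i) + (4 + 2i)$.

(5 + 4) + (5 + 2)i = 9 + 7i


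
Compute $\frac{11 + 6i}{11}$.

Divisor is real, so divide each part by 11:
= 1 + (6/11)i


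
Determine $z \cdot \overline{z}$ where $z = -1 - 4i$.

z * conjugate(z) = |z|^2 = a^2 + b^2
= (-1)^2 + (-4)^2 = 17


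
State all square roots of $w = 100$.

|w| = 100, arg(w) = 0°
Root modulus = 100^(1/2) = 10
Root arguments: θ_k = (0° + 360°k)/2 for k = 0, 1, ..., 1
Roots: 10, -10


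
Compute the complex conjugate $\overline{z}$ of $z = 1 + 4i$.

If z = a + bi, then conjugate(z) = a - bi
conjugate(1 + 4i) = 1 - 4i


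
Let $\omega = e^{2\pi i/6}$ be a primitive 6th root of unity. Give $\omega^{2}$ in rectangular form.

ω^2 = e^(2πi·2/6) = e^(i·2π/3)
= cos(2π/3) + i sin(2π/3)
= -1/2 + (sqrt(3)/2)i


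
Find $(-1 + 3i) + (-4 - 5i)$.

(-1 + (-4)) + (3 + (-5))i = -5 - 2i


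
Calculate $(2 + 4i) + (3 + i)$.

(2 + 3) + (4 + 1)i = 5 + 5i


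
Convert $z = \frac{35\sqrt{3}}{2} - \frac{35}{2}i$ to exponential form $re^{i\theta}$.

r = |z| = sqrt((35*sqrt(3)/2)^2 + (-35/2)^2) = sqrt(3675/4 + 1225/4) = sqrt(1225) = 35
θ = arctan(b/a) = arctan(-17.5/30.3109) (quadrant-adjusted) = -30° = -π/6
z = 35e^(-i*π/6)


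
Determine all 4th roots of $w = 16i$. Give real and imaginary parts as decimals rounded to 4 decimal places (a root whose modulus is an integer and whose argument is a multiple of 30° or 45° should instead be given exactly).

|w| = 16, arg(w) = 90°
Root modulus = 16^(1/4) = 2
Root arguments: θ_k = (90° + 360°k)/4 for k = 0, 1, ..., 3
Compute each root as (root modulus)(cos θ_k + i sin θ_k) using full-precision intermediates, then round to 4 decimal places.
Roots: 1.8478 + 0.7654i, -0.7654 + 1.8478i, -1.8478 - 0.7654i, 0.7654 - 1.8478i


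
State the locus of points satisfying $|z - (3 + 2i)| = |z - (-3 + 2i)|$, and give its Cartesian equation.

|z - z1| = |z - z2| means z is equidistant from z1 and z2,
i.e. the perpendicular bisector of the segment from (3, 2) to (-3, 2) (midpoint (0, 2)).
With z = x + yi, square both sides:
(x - 3)^2 + (y - 2)^2 = (x - (-3))^2 + (y - 2)^2
The x^2 and y^2 terms cancel: -12x + 0y = 13 - 13 = 0
Simplify: x = 0
Locus: Perpendicular bisector of the segment from (3, 2) to (-3, 2): the line x = 0


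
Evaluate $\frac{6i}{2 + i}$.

Multiply numerator and denominator by conjugate (2 - i):
= (6i)(2 - i) / (2^2 + 1^2)
= (6 + 12i) / 5
= 6/5 + (12/5)i


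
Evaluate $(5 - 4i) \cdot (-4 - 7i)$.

(a1*a2 - b1*b2) + (a1*b2 + b1*a2)i
= (-20 - 28) + (-35 + 16)i
= -48 - 19i


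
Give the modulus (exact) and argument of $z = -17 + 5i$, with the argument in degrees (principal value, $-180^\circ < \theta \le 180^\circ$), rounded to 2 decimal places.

|z| = sqrt((-17)^2 + 5^2) = sqrt(314)
arg(z) = arctan(b/a) = arctan(5/-17) (quadrant-adjusted) = 163.61°


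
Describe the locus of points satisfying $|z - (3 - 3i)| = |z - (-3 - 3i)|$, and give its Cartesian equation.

|z - z1| = |z - z2| means z is equidistant from z1 and z2,
i.e. the perpendicular bisector of the segment from (3, -3) to (-3, -3) (midpoint (0, -3)).
With z = x + yi, square both sides:
(x - 3)^2 + (y - (-3))^2 = (x - (-3))^2 + (y - (-3))^2
The x^2 and y^2 terms cancel: -12x + 0y = 18 - 18 = 0
Simplify: x = 0
Locus: Perpendicular bisector of the segment from (3, -3) to (-3, -3): the line x = 0


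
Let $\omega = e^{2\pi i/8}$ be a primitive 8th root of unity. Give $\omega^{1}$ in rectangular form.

ω^1 = e^(2πi·1/8) = e^(i·1π/4)
= cos(1π/4) + i sin(1π/4)
= sqrt(2)/2 + (sqrt(2)/2)i


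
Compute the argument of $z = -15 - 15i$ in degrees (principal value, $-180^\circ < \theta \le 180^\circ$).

θ = arctan(b/a) = arctan(-15/-15) (quadrant-adjusted) = -135°


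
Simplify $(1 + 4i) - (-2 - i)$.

(1 - (-2)) + (4 - (-1))i = 3 + 5i


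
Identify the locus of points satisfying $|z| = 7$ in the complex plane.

|z| = 7 means sqrt(x^2 + y^2) = 7
This is a circle of radius 7 centered at the origin


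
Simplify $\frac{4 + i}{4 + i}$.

Multiply numerator and denominator by conjugate (4 - i):
= (4 + i)(4 - i) / (4^2 + 1^2)
= (17) / 17
= 1


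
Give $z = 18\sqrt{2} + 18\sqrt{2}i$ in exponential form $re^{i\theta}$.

r = |z| = sqrt((18*sqrt(2))^2 + (18*sqrt(2))^2) = sqrt(648 + 648) = sqrt(1296) = 36
θ = arctan(b/a) = arctan(25.4558/25.4558) (quadrant-adjusted) = 45° = π/4
z = 36e^(i*π/4)


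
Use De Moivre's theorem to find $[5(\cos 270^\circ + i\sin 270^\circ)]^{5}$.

By De Moivre: z^n = r^n(cos(nθ) + i sin(nθ))
= 5^5(cos(5*270°) + i sin(5*270°))
= 3125(cos 270° + i sin 270°)
= -3125i


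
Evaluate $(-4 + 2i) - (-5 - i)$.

(-4 - (-5)) + (2 - (-1))i = 1 + 3i


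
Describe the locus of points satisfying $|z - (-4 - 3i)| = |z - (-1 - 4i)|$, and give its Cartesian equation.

|z - z1| = |z - z2| means z is equidistant from z1 and z2,
i.e. the perpendicular bisector of the segment from (-4, -3) to (-1, -4) (midpoint (-5/2, -7/2)).
With z = x + yi, square both sides:
(x - (-4))^2 + (y - (-3))^2 = (x - (-1))^2 + (y - (-4))^2
The x^2 and y^2 terms cancel: 6x + (-2)y = 17 - 25 = -8
Simplify: 3x - y = -4
Locus: Perpendicular bisector of the segment from (-4, -3) to (-1, -4): the line 3x - y = -4


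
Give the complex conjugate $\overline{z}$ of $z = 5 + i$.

If z = a + bi, then conjugate(z) = a - bi
conjugate(5 + i) = 5 - i


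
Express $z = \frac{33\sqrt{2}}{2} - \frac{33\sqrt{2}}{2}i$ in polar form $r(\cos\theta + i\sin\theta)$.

r = |z| = sqrt(a^2 + b^2) = sqrt((33*sqrt(2)/2)^2 + (-33*sqrt(2)/2)^2) = sqrt(1089/2 + 1089/2) = sqrt(1089) = 33
θ = arctan(b/a) = arctan(-23.3345/23.3345) (quadrant-adjusted) = 315°
z = 33(cos 315° + i sin 315°)


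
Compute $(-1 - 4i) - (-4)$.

(-1 - (-4)) + (-4 - 0)i = 3 - 4i


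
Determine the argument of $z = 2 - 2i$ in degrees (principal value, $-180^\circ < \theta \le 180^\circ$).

θ = arctan(b/a) = arctan(-2/2) (quadrant-adjusted) = -45°


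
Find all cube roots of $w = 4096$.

|w| = 4096, arg(w) = 0°
Root modulus = 4096^(1/3) = 16
Root arguments: θ_k = (0° + 360°k)/3 for k = 0, 1, ..., 2
Roots: 16, -8 + 8*sqrt(3)i, -8 - 8*sqrt(3)i


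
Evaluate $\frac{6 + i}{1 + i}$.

Multiply numerator and denominator by conjugate (1 - i):
= (6 + i)(1 - i) / (1^2 + 1^2)
= (7 - 5i) / 2
= 7/2 - (5/2)i


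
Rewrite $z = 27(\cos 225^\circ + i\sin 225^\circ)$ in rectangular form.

a = r cos θ = 27 * -sqrt(2)/2 = -27*sqrt(2)/2
b = r sin θ = 27 * -sqrt(2)/2 = -27*sqrt(2)/2
z = -27*sqrt(2)/2 - (27*sqrt(2)/2)i


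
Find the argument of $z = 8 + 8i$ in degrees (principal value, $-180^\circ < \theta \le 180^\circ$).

θ = arctan(b/a) = arctan(8/8) (quadrant-adjusted) = 45°


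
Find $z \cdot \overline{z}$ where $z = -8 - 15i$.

z * conjugate(z) = |z|^2 = a^2 + b^2
= (-8)^2 + (-15)^2 = 289


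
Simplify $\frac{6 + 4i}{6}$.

Divisor is real, so divide each part by 6:
= 1 + (2/3)i


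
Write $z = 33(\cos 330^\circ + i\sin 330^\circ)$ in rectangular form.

a = r cos θ = 33 * sqrt(3)/2 = 33*sqrt(3)/2
b = r sin θ = 33 * -1/2 = -33/2
z = 33*sqrt(3)/2 - (33/2)i


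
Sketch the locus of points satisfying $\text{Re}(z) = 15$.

Re(z) = x where z = x + yi; the equation x = 15 is satisfied by all points with that x-coordinate
Locus: Vertical line x = 15


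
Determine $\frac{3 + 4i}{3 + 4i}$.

Multiply numerator and denominator by conjugate (3 - 4i):
= (3 + 4i)(3 - 4i) / (3^2 + 4^2)
= (25) / 25
= 1


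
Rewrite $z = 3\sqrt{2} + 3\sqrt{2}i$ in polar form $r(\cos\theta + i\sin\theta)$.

r = |z| = sqrt(a^2 + b^2) = sqrt((3*sqrt(2))^2 + (3*sqrt(2))^2) = sqrt(18 + 18) = sqrt(36) = 6
θ = arctan(b/a) = arctan(4.2426/4.2426) (quadrant-adjusted) = 45°
z = 6(cos 45° + i sin 45°)


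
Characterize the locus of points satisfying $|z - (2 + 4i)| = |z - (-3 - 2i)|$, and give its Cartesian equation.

|z - z1| = |z - z2| means z is equidistant from z1 and z2,
i.e. the perpendicular bisector of the segment from (2, 4) to (-3, -2) (midpoint (-1/2, 1)).
With z = x + yi, square both sides:
(x - 2)^2 + (y - 4)^2 = (x - (-3))^2 + (y - (-2))^2
The x^2 and y^2 terms cancel: -10x + (-12)y = 13 - 20 = -7
Simplify: 10x + 12y = 7
Locus: Perpendicular bisector of the segment from (2, 4) to (-3, -2): the line 10x + 12y = 7


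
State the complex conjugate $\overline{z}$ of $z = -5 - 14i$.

If z = a + bi, then conjugate(z) = a - bi
conjugate(-5 - 14i) = -5 + 14i


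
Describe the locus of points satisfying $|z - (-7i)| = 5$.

|z - z0| = r describes a circle centered at z0 with radius r
Here z0 = -7i and r = 5
Locus: Circle centered at (0, -7) with radius 5


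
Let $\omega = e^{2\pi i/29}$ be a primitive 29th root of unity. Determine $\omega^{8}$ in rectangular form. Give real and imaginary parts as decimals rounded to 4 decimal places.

ω^8 = e^(2πi·8/29) = e^(i·16π/29)
= cos(16π/29) + i sin(16π/29)
= -0.1618 + 0.9868i


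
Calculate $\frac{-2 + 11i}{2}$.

Divisor is real, so divide each part by 2:
= -1 + (11/2)i


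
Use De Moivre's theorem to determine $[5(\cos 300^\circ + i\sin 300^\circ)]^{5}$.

By De Moivre: z^n = r^n(cos(nθ) + i sin(nθ))
= 5^5(cos(5*300°) + i sin(5*300°))
= 3125(cos 60° + i sin 60°)
= 3125/2 + (3125*sqrt(3)/2)i


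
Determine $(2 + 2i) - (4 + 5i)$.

(2 - 4) + (2 - 5)i = -2 - 3i


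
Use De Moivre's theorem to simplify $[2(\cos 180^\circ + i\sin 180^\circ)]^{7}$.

By De Moivre: z^n = r^n(cos(nθ) + i sin(nθ))
= 2^7(cos(7*180°) + i sin(7*180°))
= 128(cos 180° + i sin 180°)
= -128


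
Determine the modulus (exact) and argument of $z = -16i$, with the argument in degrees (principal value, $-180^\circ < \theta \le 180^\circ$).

|z| = sqrt(0^2 + (-16)^2) = 16
a = 0 and b < 0, so z lies on the negative imaginary axis: arg(z) = -90°


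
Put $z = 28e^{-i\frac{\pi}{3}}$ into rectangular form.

a = r cos θ = 28 * 1/2 = 14
b = r sin θ = 28 * -sqrt(3)/2 = -14*sqrt(3)
z = 14 - 14*sqrt(3)i


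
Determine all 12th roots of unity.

ω_k = e^(2πik/12) = cos(2πk/12) + i sin(2πk/12) for k = 0, 1, ..., 11
Roots: 1, sqrt(3)/2 + (1/2)i, 1/2 + (sqrt(3)/2)i, i, -1/2 + (sqrt(3)/2)i, -sqrt(3)/2 + (1/2)i, -1, -sqrt(3)/2 - (1/2)i, -1/2 - (sqrt(3)/2)i, -i, 1/2 - (sqrt(3)/2)i, sqrt(3)/2 - (1/2)i


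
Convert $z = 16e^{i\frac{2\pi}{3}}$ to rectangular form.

a = r cos θ = 16 * -1/2 = -8
b = r sin θ = 16 * sqrt(3)/2 = 8*sqrt(3)
z = -8 + 8*sqrt(3)i


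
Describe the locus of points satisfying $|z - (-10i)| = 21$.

|z - z0| = r describes a circle centered at z0 with radius r
Here z0 = -10i and r = 21
Locus: Circle centered at (0, -10) with radius 21


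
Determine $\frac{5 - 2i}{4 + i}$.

Multiply numerator and denominator by conjugate (4 - i):
= (5 - 2i)(4 - i) / (4^2 + 1^2)
= (18 - 13i) / 17
= 18/17 - (13/17)i


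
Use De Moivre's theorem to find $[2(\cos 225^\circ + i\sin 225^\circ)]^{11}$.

By De Moivre: z^n = r^n(cos(nθ) + i sin(nθ))
= 2^11(cos(11*225°) + i sin(11*225°))
= 2048(cos 315° + i sin 315°)
= 1024*sqrt(2) - 1024*sqrt(2)i


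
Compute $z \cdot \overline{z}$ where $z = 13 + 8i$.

z * conjugate(z) = |z|^2 = a^2 + b^2
= 13^2 + 8^2 = 233


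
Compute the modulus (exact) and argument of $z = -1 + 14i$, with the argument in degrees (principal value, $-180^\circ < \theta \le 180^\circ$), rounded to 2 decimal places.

|z| = sqrt((-1)^2 + 14^2) = sqrt(197)
arg(z) = arctan(b/a) = arctan(14/-1) (quadrant-adjusted) = 94.09°


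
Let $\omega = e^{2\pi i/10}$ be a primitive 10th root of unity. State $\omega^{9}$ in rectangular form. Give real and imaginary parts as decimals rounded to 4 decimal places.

ω^9 = e^(2πi·9/10) = e^(i·9π/5)
= cos(9π/5) + i sin(9π/5)
= 0.8090 - 0.5878i


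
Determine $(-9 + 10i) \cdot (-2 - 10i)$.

(a1*a2 - b1*b2) + (a1*b2 + b1*a2)i
= (18 - (-100)) + (90 + (-20))i
= 118 + 70i


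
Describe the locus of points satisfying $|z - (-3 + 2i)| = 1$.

|z - z0| = r describes a circle centered at z0 with radius r
Here z0 = -3 + 2i and r = 1
Locus: Circle centered at (-3, 2) with radius 1


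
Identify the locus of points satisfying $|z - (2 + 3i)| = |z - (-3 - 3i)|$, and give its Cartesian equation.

|z - z1| = |z - z2| means z is equidistant from z1 and z2,
i.e. the perpendicular bisector of the segment from (2, 3) to (-3, -3) (midpoint (-1/2, 0)).
With z = x + yi, square both sides:
(x - 2)^2 + (y - 3)^2 = (x - (-3))^2 + (y - (-3))^2
The x^2 and y^2 terms cancel: -10x + (-12)y = 18 - 13 = 5
Simplify: 10x + 12y = -5
Locus: Perpendicular bisector of the segment from (2, 3) to (-3, -3): the line 10x + 12y = -5
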